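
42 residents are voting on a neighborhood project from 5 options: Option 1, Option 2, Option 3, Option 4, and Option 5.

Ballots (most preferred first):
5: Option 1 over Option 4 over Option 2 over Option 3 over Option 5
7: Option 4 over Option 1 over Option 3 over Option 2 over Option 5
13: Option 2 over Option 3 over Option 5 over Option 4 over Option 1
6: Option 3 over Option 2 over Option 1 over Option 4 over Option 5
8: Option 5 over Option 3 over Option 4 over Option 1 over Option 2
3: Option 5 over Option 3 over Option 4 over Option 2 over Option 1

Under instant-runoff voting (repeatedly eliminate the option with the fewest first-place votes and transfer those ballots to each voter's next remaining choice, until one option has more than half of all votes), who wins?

Option 4

Round 1: Option 1 5, Option 2 13, Option 3 6, Option 4 7, Option 5 11. Option 1 eliminated.
Round 2: Option 2 13, Option 3 6, Option 4 12, Option 5 11. Option 3 eliminated.
Round 3: Option 2 19, Option 4 12, Option 5 11. Option 5 eliminated.
Round 4: Option 2 19, Option 4 23. Option 4 has a majority (≥22).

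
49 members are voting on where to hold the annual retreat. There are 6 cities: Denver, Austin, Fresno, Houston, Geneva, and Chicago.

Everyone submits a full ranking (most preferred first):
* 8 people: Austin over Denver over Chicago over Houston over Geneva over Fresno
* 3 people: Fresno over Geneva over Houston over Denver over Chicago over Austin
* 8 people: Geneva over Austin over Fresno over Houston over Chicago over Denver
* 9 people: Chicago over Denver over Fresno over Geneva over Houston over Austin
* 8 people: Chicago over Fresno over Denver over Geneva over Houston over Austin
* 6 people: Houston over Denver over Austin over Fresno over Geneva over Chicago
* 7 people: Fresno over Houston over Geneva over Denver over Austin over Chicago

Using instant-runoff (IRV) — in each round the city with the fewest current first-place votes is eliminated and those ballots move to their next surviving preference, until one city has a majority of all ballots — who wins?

Round 1: Denver 0, Austin 8, Fresno 10, Houston 6, Geneva 8, Chicago 17. Denver eliminated.
Round 2: Austin 8, Fresno 10, Houston 6, Geneva 8, Chicago 17. Houston eliminated.
Round 3: Austin 14, Fresno 10, Geneva 8, Chicago 17. Geneva eliminated.
Round 4: Austin 22, Fresno 10, Chicago 17. Fresno eliminated.
Round 5: Austin 29, Chicago 20. Austin has a majority (≥25).

Austin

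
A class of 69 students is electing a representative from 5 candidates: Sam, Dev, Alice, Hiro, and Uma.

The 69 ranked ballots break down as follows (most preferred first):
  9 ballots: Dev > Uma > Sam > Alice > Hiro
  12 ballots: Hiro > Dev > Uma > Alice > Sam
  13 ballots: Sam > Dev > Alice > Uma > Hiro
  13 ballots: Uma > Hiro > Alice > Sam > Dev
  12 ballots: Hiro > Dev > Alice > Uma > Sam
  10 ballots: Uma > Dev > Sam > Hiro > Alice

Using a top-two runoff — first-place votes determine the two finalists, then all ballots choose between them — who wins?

Uma

Round 1 first-place votes: Sam 13, Dev 9, Alice 0, Hiro 24, Uma 23. Hiro and Uma advance.
Runoff: Hiro is ranked above Uma on 24 ballots, Uma above Hiro on 45.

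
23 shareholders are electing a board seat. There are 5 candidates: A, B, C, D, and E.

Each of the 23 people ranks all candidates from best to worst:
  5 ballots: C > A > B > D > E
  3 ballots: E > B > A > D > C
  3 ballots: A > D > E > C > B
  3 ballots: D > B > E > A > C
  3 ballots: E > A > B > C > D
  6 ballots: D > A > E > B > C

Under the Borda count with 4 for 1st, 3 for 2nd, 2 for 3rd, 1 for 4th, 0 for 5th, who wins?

A

A: 5×3 + 3×2 + 3×4 + 3×1 + 3×3 + 6×3 = 63
B: 5×2 + 3×3 + 3×0 + 3×3 + 3×2 + 6×1 = 40
C: 5×4 + 3×0 + 3×1 + 3×0 + 3×1 + 6×0 = 26
D: 5×1 + 3×1 + 3×3 + 3×4 + 3×0 + 6×4 = 53
E: 5×0 + 3×4 + 3×2 + 3×2 + 3×4 + 6×2 = 48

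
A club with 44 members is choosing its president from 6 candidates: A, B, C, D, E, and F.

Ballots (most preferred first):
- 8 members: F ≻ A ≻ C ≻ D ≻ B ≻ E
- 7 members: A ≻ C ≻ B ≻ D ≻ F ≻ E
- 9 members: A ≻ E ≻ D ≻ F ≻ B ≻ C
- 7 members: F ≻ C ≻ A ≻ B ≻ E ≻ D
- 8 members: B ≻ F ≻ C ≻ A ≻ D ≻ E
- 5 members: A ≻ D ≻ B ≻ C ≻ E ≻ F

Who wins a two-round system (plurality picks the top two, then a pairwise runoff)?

Round 1 first-place votes: A 21, B 8, C 0, D 0, E 0, F 15. A and F advance.
Runoff: A is ranked above F on 21 ballots, F above A on 23.

F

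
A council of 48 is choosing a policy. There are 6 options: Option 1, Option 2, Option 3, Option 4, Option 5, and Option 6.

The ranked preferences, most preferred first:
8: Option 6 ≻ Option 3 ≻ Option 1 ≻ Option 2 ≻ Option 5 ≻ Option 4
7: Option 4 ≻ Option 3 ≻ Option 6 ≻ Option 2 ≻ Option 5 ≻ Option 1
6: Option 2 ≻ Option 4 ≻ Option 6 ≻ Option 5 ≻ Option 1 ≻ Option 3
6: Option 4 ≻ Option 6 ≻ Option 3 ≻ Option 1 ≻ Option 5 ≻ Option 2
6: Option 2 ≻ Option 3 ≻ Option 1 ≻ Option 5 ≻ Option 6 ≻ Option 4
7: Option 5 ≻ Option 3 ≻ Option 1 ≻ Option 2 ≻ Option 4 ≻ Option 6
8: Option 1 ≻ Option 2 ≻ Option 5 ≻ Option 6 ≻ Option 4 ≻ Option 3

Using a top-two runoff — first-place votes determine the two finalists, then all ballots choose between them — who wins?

Option 2

Round 1 first-place votes: Option 1 8, Option 2 12, Option 3 0, Option 4 13, Option 5 7, Option 6 8. Option 4 and Option 2 advance.
Runoff: Option 4 is ranked above Option 2 on 13 ballots, Option 2 above Option 4 on 35.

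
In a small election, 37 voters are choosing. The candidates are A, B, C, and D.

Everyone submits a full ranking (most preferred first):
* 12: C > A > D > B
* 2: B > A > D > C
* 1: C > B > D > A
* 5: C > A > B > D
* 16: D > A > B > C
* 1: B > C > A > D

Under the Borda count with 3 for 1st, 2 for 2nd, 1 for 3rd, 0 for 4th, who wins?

A

A: 12×2 + 2×2 + 1×0 + 5×2 + 16×2 + 1×1 = 71
B: 12×0 + 2×3 + 1×2 + 5×1 + 16×1 + 1×3 = 32
C: 12×3 + 2×0 + 1×3 + 5×3 + 16×0 + 1×2 = 56
D: 12×1 + 2×1 + 1×1 + 5×0 + 16×3 + 1×0 = 63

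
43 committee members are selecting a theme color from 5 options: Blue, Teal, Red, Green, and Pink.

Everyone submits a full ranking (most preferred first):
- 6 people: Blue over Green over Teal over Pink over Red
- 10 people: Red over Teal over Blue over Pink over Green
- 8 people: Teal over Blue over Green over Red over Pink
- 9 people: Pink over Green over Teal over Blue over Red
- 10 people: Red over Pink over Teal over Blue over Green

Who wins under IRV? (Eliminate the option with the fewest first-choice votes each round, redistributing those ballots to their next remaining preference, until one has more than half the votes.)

Teal

Round 1: Blue 6, Teal 8, Red 20, Green 0, Pink 9. Green eliminated.
Round 2: Blue 6, Teal 8, Red 20, Pink 9. Blue eliminated.
Round 3: Teal 14, Red 20, Pink 9. Pink eliminated.
Round 4: Teal 23, Red 20. Teal has a majority (≥22).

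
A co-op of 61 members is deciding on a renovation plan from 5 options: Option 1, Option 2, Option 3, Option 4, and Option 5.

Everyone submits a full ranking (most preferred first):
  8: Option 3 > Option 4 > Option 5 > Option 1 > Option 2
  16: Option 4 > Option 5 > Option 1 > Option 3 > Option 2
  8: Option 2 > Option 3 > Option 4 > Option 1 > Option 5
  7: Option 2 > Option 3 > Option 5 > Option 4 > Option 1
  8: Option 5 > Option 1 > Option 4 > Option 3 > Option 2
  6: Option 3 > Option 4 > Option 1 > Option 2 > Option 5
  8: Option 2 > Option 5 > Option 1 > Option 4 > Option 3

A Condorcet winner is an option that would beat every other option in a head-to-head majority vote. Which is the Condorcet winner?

Option 4 vs Option 1: 45–16
Option 4 vs Option 2: 38–23
Option 4 vs Option 3: 32–29
Option 4 vs Option 5: 38–23
Option 4 beats every other option.

Option 4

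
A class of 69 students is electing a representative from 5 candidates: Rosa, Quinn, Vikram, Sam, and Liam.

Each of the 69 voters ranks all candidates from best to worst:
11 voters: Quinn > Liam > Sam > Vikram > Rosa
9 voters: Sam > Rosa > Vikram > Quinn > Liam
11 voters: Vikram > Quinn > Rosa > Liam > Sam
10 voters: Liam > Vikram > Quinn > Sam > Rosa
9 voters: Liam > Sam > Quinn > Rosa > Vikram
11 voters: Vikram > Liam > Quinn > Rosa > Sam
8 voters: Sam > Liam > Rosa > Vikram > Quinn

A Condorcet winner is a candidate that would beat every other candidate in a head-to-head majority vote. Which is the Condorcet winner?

Liam vs Rosa: 49–20
Liam vs Quinn: 38–31
Liam vs Vikram: 38–31
Liam vs Sam: 52–17
Liam beats every other candidate.

Liam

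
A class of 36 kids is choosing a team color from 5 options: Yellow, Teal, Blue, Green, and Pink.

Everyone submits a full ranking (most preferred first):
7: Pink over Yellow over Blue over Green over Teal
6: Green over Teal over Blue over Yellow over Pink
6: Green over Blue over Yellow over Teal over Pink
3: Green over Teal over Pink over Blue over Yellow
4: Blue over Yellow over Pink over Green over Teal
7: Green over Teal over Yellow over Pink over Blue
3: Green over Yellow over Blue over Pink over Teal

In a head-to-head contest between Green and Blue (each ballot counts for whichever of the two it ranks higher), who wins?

Green is ranked above Blue on 25 ballots; Blue above Green on 11.

Green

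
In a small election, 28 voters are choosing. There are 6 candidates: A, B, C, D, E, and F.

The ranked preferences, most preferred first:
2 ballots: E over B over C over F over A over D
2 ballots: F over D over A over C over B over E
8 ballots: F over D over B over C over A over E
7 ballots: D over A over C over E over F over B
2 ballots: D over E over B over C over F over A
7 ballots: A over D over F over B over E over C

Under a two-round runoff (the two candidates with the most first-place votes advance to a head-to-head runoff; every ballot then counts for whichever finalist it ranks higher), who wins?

Round 1 first-place votes: A 7, B 0, C 0, D 9, E 2, F 10. F and D advance.
Runoff: F is ranked above D on 12 ballots, D above F on 16.

D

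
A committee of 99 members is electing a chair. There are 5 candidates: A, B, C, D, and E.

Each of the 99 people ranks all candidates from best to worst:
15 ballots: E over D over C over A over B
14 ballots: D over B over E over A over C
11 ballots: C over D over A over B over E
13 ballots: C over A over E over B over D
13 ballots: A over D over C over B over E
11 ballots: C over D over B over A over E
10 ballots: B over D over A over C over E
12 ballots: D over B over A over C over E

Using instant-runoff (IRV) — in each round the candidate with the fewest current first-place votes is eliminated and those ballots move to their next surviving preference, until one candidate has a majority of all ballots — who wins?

D

Round 1: A 13, B 10, C 35, D 26, E 15. B eliminated.
Round 2: A 13, C 35, D 36, E 15. A eliminated.
Round 3: C 35, D 49, E 15. E eliminated.
Round 4: C 35, D 64. D has a majority (≥50).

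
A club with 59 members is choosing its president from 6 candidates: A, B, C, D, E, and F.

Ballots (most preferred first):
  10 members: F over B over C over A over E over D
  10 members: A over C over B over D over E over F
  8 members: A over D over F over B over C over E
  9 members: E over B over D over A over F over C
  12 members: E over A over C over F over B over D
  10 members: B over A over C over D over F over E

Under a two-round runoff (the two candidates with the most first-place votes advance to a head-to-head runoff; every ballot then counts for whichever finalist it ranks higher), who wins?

Round 1 first-place votes: A 18, B 10, C 0, D 0, E 21, F 10. E and A advance.
Runoff: E is ranked above A on 21 ballots, A above E on 38.

A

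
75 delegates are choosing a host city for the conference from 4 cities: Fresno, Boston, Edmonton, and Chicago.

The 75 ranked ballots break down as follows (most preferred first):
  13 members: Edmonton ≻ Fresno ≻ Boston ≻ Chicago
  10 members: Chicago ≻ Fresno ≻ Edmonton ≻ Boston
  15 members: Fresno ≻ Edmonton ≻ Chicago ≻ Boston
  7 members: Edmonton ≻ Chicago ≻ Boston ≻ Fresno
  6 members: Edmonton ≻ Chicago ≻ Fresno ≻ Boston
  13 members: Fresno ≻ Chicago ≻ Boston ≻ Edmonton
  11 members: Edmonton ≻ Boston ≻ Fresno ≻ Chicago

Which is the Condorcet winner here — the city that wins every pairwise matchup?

Fresno

Fresno vs Boston: 57–18
Fresno vs Edmonton: 38–37
Fresno vs Chicago: 52–23
Fresno beats every other city.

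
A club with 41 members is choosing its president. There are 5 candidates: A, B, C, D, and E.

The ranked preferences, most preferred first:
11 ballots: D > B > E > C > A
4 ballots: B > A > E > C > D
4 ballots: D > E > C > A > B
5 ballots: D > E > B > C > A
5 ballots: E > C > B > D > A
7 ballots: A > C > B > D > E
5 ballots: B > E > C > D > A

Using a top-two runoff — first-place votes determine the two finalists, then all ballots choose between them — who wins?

B

Round 1 first-place votes: A 7, B 9, C 0, D 20, E 5. D and B advance.
Runoff: D is ranked above B on 20 ballots, B above D on 21.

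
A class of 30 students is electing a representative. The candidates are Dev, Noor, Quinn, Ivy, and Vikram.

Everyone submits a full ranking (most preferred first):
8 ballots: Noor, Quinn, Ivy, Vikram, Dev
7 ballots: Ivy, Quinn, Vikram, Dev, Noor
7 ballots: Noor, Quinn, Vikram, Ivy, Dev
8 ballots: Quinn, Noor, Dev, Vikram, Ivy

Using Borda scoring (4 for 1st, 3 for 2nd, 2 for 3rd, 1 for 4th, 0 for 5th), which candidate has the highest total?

Dev: 8×0 + 7×1 + 7×0 + 8×2 = 23
Noor: 8×4 + 7×0 + 7×4 + 8×3 = 84
Quinn: 8×3 + 7×3 + 7×3 + 8×4 = 98
Ivy: 8×2 + 7×4 + 7×1 + 8×0 = 51
Vikram: 8×1 + 7×2 + 7×2 + 8×1 = 44

Quinn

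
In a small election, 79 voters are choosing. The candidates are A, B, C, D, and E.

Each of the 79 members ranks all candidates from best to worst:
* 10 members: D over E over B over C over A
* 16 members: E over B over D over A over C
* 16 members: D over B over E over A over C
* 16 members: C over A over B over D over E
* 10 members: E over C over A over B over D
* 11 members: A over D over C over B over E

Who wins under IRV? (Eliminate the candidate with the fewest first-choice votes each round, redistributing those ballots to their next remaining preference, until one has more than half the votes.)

D

Round 1: A 11, B 0, C 16, D 26, E 26. B eliminated.
Round 2: A 11, C 16, D 26, E 26. A eliminated.
Round 3: C 16, D 37, E 26. C eliminated.
Round 4: D 53, E 26. D has a majority (≥40).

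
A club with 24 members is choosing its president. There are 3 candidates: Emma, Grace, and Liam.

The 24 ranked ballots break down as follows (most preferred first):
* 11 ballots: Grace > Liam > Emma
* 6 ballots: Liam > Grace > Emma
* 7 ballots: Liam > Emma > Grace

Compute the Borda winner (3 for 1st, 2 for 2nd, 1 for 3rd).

Emma: 11×1 + 6×1 + 7×2 = 31
Grace: 11×3 + 6×2 + 7×1 = 52
Liam: 11×2 + 6×3 + 7×3 = 61

Liam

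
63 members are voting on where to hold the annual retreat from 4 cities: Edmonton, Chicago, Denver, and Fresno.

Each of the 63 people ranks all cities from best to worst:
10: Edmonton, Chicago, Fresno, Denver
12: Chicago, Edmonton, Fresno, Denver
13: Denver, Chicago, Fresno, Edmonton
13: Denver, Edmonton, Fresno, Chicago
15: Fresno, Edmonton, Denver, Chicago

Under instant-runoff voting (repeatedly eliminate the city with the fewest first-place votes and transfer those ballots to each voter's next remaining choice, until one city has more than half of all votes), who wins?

Round 1: Edmonton 10, Chicago 12, Denver 26, Fresno 15. Edmonton eliminated.
Round 2: Chicago 22, Denver 26, Fresno 15. Fresno eliminated.
Round 3: Chicago 22, Denver 41. Denver has a majority (≥32).

Denver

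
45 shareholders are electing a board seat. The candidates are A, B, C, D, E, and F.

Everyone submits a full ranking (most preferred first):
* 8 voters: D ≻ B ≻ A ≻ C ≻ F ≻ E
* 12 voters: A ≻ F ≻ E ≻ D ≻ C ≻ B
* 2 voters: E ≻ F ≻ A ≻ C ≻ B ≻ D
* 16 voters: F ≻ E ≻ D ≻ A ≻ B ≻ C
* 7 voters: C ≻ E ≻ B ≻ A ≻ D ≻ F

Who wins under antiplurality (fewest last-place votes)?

Last-place votes: A 0, B 12, C 16, D 2, E 8, F 7.

A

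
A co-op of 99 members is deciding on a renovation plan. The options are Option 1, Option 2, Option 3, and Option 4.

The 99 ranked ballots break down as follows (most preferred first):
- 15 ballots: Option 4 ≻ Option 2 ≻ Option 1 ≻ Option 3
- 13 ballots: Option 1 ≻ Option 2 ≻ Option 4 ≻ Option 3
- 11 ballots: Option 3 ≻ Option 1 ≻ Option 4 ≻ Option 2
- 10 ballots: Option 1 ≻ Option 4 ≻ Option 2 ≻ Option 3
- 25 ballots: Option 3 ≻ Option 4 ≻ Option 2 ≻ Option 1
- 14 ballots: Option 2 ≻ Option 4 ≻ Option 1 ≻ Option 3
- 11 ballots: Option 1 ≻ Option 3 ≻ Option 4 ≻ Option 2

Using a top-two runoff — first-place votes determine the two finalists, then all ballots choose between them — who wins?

Round 1 first-place votes: Option 1 34, Option 2 14, Option 3 36, Option 4 15. Option 3 and Option 1 advance.
Runoff: Option 3 is ranked above Option 1 on 36 ballots, Option 1 above Option 3 on 63.

Option 1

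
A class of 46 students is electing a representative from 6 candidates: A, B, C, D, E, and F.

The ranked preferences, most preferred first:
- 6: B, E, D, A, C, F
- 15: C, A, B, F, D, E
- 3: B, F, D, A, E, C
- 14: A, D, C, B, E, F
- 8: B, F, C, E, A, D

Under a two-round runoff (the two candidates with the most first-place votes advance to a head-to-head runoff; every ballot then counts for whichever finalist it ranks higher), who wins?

C

Round 1 first-place votes: A 14, B 17, C 15, D 0, E 0, F 0. B and C advance.
Runoff: B is ranked above C on 17 ballots, C above B on 29.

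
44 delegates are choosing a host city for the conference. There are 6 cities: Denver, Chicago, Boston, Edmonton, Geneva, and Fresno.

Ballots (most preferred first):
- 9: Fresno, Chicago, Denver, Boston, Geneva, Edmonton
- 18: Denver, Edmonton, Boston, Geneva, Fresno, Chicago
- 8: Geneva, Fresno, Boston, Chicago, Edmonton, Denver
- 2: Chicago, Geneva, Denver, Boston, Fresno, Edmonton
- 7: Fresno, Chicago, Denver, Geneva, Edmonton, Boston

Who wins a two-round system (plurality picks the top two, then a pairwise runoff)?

Round 1 first-place votes: Denver 18, Chicago 2, Boston 0, Edmonton 0, Geneva 8, Fresno 16. Denver and Fresno advance.
Runoff: Denver is ranked above Fresno on 20 ballots, Fresno above Denver on 24.

Fresno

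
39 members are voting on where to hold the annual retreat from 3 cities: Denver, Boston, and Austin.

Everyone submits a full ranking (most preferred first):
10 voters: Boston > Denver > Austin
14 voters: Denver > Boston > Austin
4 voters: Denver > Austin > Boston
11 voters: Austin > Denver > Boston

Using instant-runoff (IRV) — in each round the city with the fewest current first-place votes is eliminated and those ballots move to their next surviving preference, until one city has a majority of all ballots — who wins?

Round 1: Denver 18, Boston 10, Austin 11. Boston eliminated.
Round 2: Denver 28, Austin 11. Denver has a majority (≥20).

Denver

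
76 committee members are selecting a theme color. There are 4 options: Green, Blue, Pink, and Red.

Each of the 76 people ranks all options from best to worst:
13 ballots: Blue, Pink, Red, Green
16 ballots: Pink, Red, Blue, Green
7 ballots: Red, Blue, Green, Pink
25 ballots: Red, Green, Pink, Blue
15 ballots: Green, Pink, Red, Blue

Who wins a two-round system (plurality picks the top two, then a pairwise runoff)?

Pink

Round 1 first-place votes: Green 15, Blue 13, Pink 16, Red 32. Red and Pink advance.
Runoff: Red is ranked above Pink on 32 ballots, Pink above Red on 44.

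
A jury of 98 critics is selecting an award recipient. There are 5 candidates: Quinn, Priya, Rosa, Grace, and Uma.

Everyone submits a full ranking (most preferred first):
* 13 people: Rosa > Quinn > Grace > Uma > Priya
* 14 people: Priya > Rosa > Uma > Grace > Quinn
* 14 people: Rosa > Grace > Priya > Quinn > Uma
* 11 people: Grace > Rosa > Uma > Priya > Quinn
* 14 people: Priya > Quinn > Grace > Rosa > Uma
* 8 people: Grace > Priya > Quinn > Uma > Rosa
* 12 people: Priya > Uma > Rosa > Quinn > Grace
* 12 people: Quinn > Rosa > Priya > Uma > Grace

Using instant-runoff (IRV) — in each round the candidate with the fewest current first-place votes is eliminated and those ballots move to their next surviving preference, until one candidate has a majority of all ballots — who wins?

Round 1: Quinn 12, Priya 40, Rosa 27, Grace 19, Uma 0. Uma eliminated.
Round 2: Quinn 12, Priya 40, Rosa 27, Grace 19. Quinn eliminated.
Round 3: Priya 40, Rosa 39, Grace 19. Grace eliminated.
Round 4: Priya 48, Rosa 50. Rosa has a majority (≥50).

Rosa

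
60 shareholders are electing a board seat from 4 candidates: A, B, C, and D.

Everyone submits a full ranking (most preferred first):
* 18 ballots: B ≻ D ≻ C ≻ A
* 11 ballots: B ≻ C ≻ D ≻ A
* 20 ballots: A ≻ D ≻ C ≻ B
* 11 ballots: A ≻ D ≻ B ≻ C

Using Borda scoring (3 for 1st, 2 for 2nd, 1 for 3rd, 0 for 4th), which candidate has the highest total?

D

A: 18×0 + 11×0 + 20×3 + 11×3 = 93
B: 18×3 + 11×3 + 20×0 + 11×1 = 98
C: 18×1 + 11×2 + 20×1 + 11×0 = 60
D: 18×2 + 11×1 + 20×2 + 11×2 = 109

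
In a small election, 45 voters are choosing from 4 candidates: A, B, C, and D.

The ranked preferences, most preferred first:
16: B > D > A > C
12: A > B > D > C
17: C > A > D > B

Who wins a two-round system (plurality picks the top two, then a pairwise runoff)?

B

Round 1 first-place votes: A 12, B 16, C 17, D 0. C and B advance.
Runoff: C is ranked above B on 17 ballots, B above C on 28.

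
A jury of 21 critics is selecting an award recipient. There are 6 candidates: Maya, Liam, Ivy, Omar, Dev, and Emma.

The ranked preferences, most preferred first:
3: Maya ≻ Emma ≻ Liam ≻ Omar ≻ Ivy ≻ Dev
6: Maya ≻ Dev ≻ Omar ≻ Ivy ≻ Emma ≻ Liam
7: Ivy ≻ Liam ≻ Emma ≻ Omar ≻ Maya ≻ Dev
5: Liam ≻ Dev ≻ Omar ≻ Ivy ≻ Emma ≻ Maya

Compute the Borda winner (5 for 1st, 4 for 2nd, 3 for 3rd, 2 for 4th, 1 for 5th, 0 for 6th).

Maya: 3×5 + 6×5 + 7×1 + 5×0 = 52
Liam: 3×3 + 6×0 + 7×4 + 5×5 = 62
Ivy: 3×1 + 6×2 + 7×5 + 5×2 = 60
Omar: 3×2 + 6×3 + 7×2 + 5×3 = 53
Dev: 3×0 + 6×4 + 7×0 + 5×4 = 44
Emma: 3×4 + 6×1 + 7×3 + 5×1 = 44

Liam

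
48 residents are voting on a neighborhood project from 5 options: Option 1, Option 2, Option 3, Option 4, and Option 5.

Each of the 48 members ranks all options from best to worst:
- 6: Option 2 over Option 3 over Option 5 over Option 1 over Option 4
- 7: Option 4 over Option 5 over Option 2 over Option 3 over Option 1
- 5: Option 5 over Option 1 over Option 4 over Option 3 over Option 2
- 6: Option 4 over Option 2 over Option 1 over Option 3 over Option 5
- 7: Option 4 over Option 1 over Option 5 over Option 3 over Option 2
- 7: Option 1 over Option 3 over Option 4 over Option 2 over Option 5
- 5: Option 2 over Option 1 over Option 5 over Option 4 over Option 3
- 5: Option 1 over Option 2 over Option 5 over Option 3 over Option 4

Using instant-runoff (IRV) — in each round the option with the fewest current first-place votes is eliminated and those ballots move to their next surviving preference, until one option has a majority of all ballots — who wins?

Round 1: Option 1 12, Option 2 11, Option 3 0, Option 4 20, Option 5 5. Option 3 eliminated.
Round 2: Option 1 12, Option 2 11, Option 4 20, Option 5 5. Option 5 eliminated.
Round 3: Option 1 17, Option 2 11, Option 4 20. Option 2 eliminated.
Round 4: Option 1 28, Option 4 20. Option 1 has a majority (≥25).

Option 1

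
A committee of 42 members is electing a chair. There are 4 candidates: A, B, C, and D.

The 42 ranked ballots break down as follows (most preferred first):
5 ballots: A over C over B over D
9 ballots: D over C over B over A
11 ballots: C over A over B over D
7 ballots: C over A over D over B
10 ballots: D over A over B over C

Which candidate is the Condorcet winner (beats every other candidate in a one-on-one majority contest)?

C vs A: 27–15
C vs B: 32–10
C vs D: 23–19
C beats every other candidate.

C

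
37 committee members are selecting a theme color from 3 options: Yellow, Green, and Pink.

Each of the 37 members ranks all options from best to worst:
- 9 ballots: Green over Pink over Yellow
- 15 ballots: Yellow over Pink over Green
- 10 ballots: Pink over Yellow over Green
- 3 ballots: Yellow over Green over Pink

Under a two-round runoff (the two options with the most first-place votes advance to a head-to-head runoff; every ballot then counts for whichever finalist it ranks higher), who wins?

Round 1 first-place votes: Yellow 18, Green 9, Pink 10. Yellow and Pink advance.
Runoff: Yellow is ranked above Pink on 18 ballots, Pink above Yellow on 19.

Pink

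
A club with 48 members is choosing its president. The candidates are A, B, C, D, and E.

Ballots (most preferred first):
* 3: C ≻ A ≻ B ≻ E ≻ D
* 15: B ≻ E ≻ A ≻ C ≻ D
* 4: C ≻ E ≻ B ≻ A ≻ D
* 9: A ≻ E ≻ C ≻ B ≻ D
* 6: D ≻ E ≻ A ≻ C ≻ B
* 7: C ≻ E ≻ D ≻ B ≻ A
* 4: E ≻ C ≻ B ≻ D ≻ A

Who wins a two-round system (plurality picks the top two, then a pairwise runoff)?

C

Round 1 first-place votes: A 9, B 15, C 14, D 6, E 4. B and C advance.
Runoff: B is ranked above C on 15 ballots, C above B on 33.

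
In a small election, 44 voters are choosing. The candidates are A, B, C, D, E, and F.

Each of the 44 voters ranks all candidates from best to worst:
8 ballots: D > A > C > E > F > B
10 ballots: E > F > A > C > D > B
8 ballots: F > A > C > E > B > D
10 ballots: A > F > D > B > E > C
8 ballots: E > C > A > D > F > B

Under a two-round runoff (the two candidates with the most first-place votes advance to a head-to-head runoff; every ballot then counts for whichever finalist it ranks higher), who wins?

Round 1 first-place votes: A 10, B 0, C 0, D 8, E 18, F 8. E and A advance.
Runoff: E is ranked above A on 18 ballots, A above E on 26.

A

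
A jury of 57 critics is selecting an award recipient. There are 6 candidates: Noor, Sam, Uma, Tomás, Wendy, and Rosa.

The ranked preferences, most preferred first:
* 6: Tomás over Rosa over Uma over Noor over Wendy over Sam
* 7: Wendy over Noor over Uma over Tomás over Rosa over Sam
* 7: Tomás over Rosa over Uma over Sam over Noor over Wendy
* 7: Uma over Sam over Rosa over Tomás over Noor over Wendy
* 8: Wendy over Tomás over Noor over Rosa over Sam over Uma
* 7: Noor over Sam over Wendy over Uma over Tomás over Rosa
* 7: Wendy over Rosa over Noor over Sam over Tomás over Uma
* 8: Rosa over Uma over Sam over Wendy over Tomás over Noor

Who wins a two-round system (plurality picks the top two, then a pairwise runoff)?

Wendy

Round 1 first-place votes: Noor 7, Sam 0, Uma 7, Tomás 13, Wendy 22, Rosa 8. Wendy and Tomás advance.
Runoff: Wendy is ranked above Tomás on 37 ballots, Tomás above Wendy on 20.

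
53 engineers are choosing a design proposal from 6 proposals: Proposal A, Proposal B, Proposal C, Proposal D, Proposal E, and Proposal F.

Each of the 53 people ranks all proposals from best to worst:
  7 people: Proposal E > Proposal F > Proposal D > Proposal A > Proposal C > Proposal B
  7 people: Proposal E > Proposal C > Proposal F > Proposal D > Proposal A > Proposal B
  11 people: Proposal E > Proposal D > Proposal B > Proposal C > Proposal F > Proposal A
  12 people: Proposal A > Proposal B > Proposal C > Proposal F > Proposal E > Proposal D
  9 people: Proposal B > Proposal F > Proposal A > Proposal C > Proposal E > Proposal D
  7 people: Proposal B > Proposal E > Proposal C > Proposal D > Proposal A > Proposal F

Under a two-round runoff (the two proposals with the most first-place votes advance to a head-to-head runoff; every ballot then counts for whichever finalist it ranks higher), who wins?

Round 1 first-place votes: Proposal A 12, Proposal B 16, Proposal C 0, Proposal D 0, Proposal E 25, Proposal F 0. Proposal E and Proposal B advance.
Runoff: Proposal E is ranked above Proposal B on 25 ballots, Proposal B above Proposal E on 28.

Proposal B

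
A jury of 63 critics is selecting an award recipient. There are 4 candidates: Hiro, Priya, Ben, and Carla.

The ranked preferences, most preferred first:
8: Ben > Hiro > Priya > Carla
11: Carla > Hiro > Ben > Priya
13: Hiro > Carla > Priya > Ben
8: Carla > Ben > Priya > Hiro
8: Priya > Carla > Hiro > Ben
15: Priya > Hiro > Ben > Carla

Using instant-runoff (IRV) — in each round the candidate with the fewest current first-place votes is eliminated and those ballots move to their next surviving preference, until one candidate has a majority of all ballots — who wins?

Round 1: Hiro 13, Priya 23, Ben 8, Carla 19. Ben eliminated.
Round 2: Hiro 21, Priya 23, Carla 19. Carla eliminated.
Round 3: Hiro 32, Priya 31. Hiro has a majority (≥32).

Hiro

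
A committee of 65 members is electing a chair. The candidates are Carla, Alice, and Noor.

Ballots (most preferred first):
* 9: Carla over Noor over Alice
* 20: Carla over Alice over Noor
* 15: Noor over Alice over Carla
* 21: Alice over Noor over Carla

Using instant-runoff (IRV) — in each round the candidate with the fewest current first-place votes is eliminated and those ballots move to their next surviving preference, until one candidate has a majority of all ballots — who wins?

Round 1: Carla 29, Alice 21, Noor 15. Noor eliminated.
Round 2: Carla 29, Alice 36. Alice has a majority (≥33).

Alice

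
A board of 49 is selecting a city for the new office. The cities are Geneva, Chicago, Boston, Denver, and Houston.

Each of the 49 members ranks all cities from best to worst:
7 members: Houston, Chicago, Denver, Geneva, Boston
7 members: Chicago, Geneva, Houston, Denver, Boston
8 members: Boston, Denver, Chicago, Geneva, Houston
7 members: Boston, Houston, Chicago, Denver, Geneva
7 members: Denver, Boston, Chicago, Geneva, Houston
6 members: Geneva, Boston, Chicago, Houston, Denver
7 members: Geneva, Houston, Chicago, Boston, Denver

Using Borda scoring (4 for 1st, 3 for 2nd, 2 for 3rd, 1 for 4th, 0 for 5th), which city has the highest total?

Chicago

Geneva: 7×1 + 7×3 + 8×1 + 7×0 + 7×1 + 6×4 + 7×4 = 95
Chicago: 7×3 + 7×4 + 8×2 + 7×2 + 7×2 + 6×2 + 7×2 = 119
Boston: 7×0 + 7×0 + 8×4 + 7×4 + 7×3 + 6×3 + 7×1 = 106
Denver: 7×2 + 7×1 + 8×3 + 7×1 + 7×4 + 6×0 + 7×0 = 80
Houston: 7×4 + 7×2 + 8×0 + 7×3 + 7×0 + 6×1 + 7×3 = 90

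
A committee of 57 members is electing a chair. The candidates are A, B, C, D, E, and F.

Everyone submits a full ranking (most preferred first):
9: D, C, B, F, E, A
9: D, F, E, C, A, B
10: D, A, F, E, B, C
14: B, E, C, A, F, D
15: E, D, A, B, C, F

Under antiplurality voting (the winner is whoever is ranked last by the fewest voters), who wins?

Last-place votes: A 9, B 9, C 10, D 14, E 0, F 15.

E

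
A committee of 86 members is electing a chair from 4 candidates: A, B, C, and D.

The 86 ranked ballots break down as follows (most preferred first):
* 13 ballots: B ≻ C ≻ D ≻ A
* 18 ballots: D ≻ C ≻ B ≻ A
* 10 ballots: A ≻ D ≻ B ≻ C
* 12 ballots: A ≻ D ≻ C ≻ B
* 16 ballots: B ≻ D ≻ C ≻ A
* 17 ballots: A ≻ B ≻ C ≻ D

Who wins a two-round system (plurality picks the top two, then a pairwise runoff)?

B

Round 1 first-place votes: A 39, B 29, C 0, D 18. A and B advance.
Runoff: A is ranked above B on 39 ballots, B above A on 47.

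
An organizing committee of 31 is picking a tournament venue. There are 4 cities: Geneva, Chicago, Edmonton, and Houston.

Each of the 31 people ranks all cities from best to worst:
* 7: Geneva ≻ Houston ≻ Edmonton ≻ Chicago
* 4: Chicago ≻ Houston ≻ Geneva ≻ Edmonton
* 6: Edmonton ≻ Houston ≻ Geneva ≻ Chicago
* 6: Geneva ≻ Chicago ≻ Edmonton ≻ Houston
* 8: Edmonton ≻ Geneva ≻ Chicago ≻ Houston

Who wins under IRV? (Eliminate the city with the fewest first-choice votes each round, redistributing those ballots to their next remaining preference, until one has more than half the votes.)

Round 1: Geneva 13, Chicago 4, Edmonton 14, Houston 0. Houston eliminated.
Round 2: Geneva 13, Chicago 4, Edmonton 14. Chicago eliminated.
Round 3: Geneva 17, Edmonton 14. Geneva has a majority (≥16).

Geneva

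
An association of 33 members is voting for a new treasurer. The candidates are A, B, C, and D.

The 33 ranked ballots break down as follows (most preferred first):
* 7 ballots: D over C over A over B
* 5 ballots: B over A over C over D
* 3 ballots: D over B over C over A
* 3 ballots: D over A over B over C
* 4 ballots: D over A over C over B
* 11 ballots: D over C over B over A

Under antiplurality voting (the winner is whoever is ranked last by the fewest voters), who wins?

Last-place votes: A 14, B 11, C 3, D 5.

C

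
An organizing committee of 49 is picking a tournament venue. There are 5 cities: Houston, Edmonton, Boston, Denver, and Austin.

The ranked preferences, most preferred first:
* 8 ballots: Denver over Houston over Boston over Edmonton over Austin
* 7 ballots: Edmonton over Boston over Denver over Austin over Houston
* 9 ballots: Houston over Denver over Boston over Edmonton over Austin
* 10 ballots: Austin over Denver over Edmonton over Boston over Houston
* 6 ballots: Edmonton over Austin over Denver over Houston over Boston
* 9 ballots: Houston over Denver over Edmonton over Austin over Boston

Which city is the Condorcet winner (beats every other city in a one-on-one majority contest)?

Denver

Denver vs Houston: 31–18
Denver vs Edmonton: 36–13
Denver vs Boston: 42–7
Denver vs Austin: 33–16
Denver beats every other city.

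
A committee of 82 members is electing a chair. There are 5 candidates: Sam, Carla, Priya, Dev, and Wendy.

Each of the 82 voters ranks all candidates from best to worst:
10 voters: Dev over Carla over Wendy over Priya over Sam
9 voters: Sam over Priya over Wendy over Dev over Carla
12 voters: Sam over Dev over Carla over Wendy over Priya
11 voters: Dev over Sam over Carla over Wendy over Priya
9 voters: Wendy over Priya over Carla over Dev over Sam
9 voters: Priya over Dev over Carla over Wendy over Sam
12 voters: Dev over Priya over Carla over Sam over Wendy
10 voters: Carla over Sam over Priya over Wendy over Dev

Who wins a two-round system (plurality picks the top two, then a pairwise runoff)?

Round 1 first-place votes: Sam 21, Carla 10, Priya 9, Dev 33, Wendy 9. Dev and Sam advance.
Runoff: Dev is ranked above Sam on 51 ballots, Sam above Dev on 31.

Dev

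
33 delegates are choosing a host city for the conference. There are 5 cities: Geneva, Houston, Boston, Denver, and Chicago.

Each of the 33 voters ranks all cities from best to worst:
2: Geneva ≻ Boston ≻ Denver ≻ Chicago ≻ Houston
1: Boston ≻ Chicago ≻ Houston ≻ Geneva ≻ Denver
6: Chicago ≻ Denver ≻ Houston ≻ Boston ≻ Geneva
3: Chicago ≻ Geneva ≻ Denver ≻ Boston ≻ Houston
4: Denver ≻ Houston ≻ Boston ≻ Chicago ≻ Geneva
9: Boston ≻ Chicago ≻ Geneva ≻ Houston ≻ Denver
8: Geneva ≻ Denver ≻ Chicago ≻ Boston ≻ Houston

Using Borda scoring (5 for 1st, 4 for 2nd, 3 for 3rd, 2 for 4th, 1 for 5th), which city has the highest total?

Chicago

Geneva: 2×5 + 1×2 + 6×1 + 3×4 + 4×1 + 9×3 + 8×5 = 101
Houston: 2×1 + 1×3 + 6×3 + 3×1 + 4×4 + 9×2 + 8×1 = 68
Boston: 2×4 + 1×5 + 6×2 + 3×2 + 4×3 + 9×5 + 8×2 = 104
Denver: 2×3 + 1×1 + 6×4 + 3×3 + 4×5 + 9×1 + 8×4 = 101
Chicago: 2×2 + 1×4 + 6×5 + 3×5 + 4×2 + 9×4 + 8×3 = 121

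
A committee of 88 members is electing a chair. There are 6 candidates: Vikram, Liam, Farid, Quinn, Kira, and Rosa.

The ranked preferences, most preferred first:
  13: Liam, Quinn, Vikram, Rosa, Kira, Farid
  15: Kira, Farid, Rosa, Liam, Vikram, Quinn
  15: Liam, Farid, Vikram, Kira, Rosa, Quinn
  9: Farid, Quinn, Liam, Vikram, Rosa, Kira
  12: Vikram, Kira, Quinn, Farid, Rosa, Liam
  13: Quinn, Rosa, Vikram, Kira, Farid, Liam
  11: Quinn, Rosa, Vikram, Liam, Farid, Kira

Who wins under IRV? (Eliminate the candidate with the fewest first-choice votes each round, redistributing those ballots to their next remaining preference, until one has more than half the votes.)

Quinn

Round 1: Vikram 12, Liam 28, Farid 9, Quinn 24, Kira 15, Rosa 0. Rosa eliminated.
Round 2: Vikram 12, Liam 28, Farid 9, Quinn 24, Kira 15. Farid eliminated.
Round 3: Vikram 12, Liam 28, Quinn 33, Kira 15. Vikram eliminated.
Round 4: Liam 28, Quinn 33, Kira 27. Kira eliminated.
Round 5: Liam 43, Quinn 45. Quinn has a majority (≥45).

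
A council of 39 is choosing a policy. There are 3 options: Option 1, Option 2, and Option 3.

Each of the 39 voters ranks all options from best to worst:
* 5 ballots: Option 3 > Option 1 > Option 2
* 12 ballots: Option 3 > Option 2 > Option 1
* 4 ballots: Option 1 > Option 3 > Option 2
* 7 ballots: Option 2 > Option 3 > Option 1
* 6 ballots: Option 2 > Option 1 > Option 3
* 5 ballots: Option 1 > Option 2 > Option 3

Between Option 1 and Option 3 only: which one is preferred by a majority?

Option 3

Option 1 is ranked above Option 3 on 15 ballots; Option 3 above Option 1 on 24.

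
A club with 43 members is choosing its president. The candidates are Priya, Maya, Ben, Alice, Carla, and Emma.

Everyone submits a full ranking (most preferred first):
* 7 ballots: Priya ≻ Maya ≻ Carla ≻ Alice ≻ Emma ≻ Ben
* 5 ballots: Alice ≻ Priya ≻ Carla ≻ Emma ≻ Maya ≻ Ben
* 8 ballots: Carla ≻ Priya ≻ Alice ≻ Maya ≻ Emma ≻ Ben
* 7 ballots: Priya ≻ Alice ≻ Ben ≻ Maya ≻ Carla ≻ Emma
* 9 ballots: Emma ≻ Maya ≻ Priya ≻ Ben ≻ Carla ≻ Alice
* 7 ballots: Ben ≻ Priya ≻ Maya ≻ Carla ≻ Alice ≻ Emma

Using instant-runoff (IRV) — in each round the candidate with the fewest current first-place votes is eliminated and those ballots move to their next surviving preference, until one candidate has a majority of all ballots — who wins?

Priya

Round 1: Priya 14, Maya 0, Ben 7, Alice 5, Carla 8, Emma 9. Maya eliminated.
Round 2: Priya 14, Ben 7, Alice 5, Carla 8, Emma 9. Alice eliminated.
Round 3: Priya 19, Ben 7, Carla 8, Emma 9. Ben eliminated.
Round 4: Priya 26, Carla 8, Emma 9. Priya has a majority (≥22).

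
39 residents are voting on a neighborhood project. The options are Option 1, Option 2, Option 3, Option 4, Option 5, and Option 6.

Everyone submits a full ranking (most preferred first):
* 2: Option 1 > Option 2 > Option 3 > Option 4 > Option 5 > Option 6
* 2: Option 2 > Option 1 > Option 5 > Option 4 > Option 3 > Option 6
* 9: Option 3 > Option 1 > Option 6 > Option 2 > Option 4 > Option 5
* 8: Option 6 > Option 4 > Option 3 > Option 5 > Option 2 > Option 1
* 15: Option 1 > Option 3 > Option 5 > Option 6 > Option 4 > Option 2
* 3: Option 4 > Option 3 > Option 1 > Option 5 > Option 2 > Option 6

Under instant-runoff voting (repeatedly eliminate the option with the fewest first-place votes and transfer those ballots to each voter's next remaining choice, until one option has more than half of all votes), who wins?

Option 3

Round 1: Option 1 17, Option 2 2, Option 3 9, Option 4 3, Option 5 0, Option 6 8. Option 5 eliminated.
Round 2: Option 1 17, Option 2 2, Option 3 9, Option 4 3, Option 6 8. Option 2 eliminated.
Round 3: Option 1 19, Option 3 9, Option 4 3, Option 6 8. Option 4 eliminated.
Round 4: Option 1 19, Option 3 12, Option 6 8. Option 6 eliminated.
Round 5: Option 1 19, Option 3 20. Option 3 has a majority (≥20).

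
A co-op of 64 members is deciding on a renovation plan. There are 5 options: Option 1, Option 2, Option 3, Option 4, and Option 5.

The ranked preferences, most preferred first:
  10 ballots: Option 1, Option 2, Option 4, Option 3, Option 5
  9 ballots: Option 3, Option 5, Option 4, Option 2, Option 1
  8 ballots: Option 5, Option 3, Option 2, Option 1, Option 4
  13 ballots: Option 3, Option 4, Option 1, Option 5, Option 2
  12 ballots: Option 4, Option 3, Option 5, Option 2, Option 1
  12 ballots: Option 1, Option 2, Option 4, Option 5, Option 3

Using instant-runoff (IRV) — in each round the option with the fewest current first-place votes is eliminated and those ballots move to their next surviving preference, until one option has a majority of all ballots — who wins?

Round 1: Option 1 22, Option 2 0, Option 3 22, Option 4 12, Option 5 8. Option 2 eliminated.
Round 2: Option 1 22, Option 3 22, Option 4 12, Option 5 8. Option 5 eliminated.
Round 3: Option 1 22, Option 3 30, Option 4 12. Option 4 eliminated.
Round 4: Option 1 22, Option 3 42. Option 3 has a majority (≥33).

Option 3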